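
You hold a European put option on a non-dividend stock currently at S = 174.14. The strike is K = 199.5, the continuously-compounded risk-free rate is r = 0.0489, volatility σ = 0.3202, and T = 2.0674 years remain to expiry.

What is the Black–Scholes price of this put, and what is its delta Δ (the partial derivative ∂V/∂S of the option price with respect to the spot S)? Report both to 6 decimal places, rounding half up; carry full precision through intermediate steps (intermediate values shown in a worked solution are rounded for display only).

price = 35.446259
Δ = -0.438614

σ√T = 0.3202·√2.0674 = 0.460398
d₁ = (ln(S/K) + (r+σ²/2)T) / (σ√T) = (ln(174.14/199.5) + (0.0489+0.3202²/2)·2.0674) / 0.460398 = (-0.135955 + 0.207079) / 0.460398 = 0.154485
d₂ = d₁ − σ√T = 0.154485 − 0.460398 = -0.305914
e^{−rT} = e^{−0.0489·2.0674} = 0.903846
N(−d₁) = 0.438614,  N(−d₂) = 0.620165
Put price V = K·e^{−rT}·N(−d₂) − S·N(−d₁) = 111.826470 − 76.380211 = 35.446259
Δ = −N(−d₁) = -0.438614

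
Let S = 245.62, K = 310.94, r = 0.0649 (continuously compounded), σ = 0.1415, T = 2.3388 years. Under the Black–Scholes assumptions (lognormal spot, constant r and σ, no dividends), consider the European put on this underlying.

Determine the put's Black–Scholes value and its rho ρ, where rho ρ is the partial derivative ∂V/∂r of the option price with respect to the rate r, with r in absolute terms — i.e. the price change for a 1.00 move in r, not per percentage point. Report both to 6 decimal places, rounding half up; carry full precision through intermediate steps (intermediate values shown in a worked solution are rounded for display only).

σ√T = 0.1415·√2.3388 = 0.216398
d₁ = (ln(S/K) + (r+σ²/2)T) / (σ√T) = (ln(245.62/310.94) + (0.0649+0.1415²/2)·2.3388) / 0.216398 = (-0.235814 + 0.175202) / 0.216398 = -0.280096
d₂ = d₁ − σ√T = -0.280096 − 0.216398 = -0.496494
e^{−rT} = e^{−0.0649·2.3388} = 0.859170
N(−d₁) = 0.610298,  N(−d₂) = 0.690227
Put price V = K·e^{−rT}·N(−d₂) − S·N(−d₁) = 184.394438 − 149.901423 = 34.493014
ρ = −K·T·e^{−rT}·N(−d₂) = -431.261711

price = 34.493014
ρ = -431.261711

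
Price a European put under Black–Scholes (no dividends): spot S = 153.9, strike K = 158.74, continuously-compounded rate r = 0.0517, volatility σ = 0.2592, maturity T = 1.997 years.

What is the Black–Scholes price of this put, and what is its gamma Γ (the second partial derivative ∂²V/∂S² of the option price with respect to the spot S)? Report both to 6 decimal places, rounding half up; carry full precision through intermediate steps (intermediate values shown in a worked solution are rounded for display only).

σ√T = 0.2592·√1.997 = 0.366289
d₁ = (ln(S/K) + (r+σ²/2)T) / (σ√T) = (ln(153.9/158.74) + (0.0517+0.2592²/2)·1.997) / 0.366289 = (-0.030965 + 0.170329) / 0.366289 = 0.380476
d₂ = d₁ − σ√T = 0.380476 − 0.366289 = 0.014187
e^{−rT} = e^{−0.0517·1.997} = 0.901906
N(−d₁) = 0.351796,  N(−d₂) = 0.494341
Put price V = K·e^{−rT}·N(−d₂) − S·N(−d₁) = 70.774024 − 54.141422 = 16.632602
φ(d₁) = (1/√(2π))·e^{−d₁²/2} = 0.371087
Γ = φ(d₁) / (S·σ·√T) = 0.006583

price = 16.632602
Γ = 0.006583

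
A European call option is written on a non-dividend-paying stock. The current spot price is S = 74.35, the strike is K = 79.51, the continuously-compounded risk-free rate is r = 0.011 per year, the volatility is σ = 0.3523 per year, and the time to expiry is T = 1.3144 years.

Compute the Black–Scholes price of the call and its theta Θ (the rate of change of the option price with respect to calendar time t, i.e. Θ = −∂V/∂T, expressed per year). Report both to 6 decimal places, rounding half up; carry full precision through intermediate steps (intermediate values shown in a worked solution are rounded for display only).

price = 10.313813
Θ = -4.864472

σ√T = 0.3523·√1.3144 = 0.403902
d₁ = (ln(S/K) + (r+σ²/2)T) / (σ√T) = (ln(74.35/79.51) + (0.011+0.3523²/2)·1.3144) / 0.403902 = (-0.067099 + 0.096027) / 0.403902 = 0.071621
d₂ = d₁ − σ√T = 0.071621 − 0.403902 = -0.332282
e^{−rT} = e^{−0.011·1.3144} = 0.985646
N(d₁) = 0.528548,  N(d₂) = 0.369838
Call price V = S·N(d₁) − K·e^{−rT}·N(d₂) = 39.297558 − 28.983744 = 10.313813
φ(d₁) = (1/√(2π))·e^{−d₁²/2} = 0.397920
Θ = −S·φ(d₁)·σ/(2√T) − r·K·e^{−rT}·N(d₂) = −4.545651 − 0.318821 = -4.864472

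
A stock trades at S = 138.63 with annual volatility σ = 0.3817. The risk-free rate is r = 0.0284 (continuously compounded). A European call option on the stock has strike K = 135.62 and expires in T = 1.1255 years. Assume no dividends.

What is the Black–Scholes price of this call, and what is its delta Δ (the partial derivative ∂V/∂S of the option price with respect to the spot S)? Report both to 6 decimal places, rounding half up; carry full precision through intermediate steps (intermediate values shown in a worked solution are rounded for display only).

σ√T = 0.3817·√1.1255 = 0.404944
d₁ = (ln(S/K) + (r+σ²/2)T) / (σ√T) = (ln(138.63/135.62) + (0.0284+0.3817²/2)·1.1255) / 0.404944 = (0.021952 + 0.113954) / 0.404944 = 0.335616
d₂ = d₁ − σ√T = 0.335616 − 0.404944 = -0.069328
e^{−rT} = e^{−0.0284·1.1255} = 0.968541
N(d₁) = 0.631420,  N(d₂) = 0.472364
Call price V = S·N(d₁) − K·e^{−rT}·N(d₂) = 87.533721 − 62.046732 = 25.486989
Δ = N(d₁) = 0.631420

price = 25.486989
Δ = 0.631420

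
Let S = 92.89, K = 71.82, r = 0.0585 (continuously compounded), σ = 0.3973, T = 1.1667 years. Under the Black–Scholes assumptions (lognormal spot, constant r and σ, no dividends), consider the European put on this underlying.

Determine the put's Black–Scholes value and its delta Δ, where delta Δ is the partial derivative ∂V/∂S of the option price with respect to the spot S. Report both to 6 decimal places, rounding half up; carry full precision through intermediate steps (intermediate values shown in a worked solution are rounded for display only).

σ√T = 0.3973·√1.1667 = 0.429139
d₁ = (ln(S/K) + (r+σ²/2)T) / (σ√T) = (ln(92.89/71.82) + (0.0585+0.3973²/2)·1.1667) / 0.429139 = (0.257253 + 0.160332) / 0.429139 = 0.973076
d₂ = d₁ − σ√T = 0.973076 − 0.429139 = 0.543937
e^{−rT} = e^{−0.0585·1.1667} = 0.934025
N(−d₁) = 0.165258,  N(−d₂) = 0.293242
Put price V = K·e^{−rT}·N(−d₂) − S·N(−d₁) = 19.671191 − 15.350786 = 4.320405
Δ = −N(−d₁) = -0.165258

price = 4.320405
Δ = -0.165258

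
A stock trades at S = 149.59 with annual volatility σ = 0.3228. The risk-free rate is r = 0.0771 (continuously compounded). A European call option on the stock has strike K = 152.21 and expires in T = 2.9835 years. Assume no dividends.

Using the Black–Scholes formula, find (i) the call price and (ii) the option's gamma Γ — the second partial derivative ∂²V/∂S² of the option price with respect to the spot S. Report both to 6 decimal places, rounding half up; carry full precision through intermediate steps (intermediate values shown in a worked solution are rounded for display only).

price = 46.100769
Γ = 0.003846

σ√T = 0.3228·√2.9835 = 0.557566
d₁ = (ln(S/K) + (r+σ²/2)T) / (σ√T) = (ln(149.59/152.21) + (0.0771+0.3228²/2)·2.9835) / 0.557566 = (-0.017363 + 0.385468) / 0.557566 = 0.660200
d₂ = d₁ − σ√T = 0.660200 − 0.557566 = 0.102633
e^{−rT} = e^{−0.0771·2.9835} = 0.794511
N(d₁) = 0.745437,  N(d₂) = 0.540873
Call price V = S·N(d₁) − K·e^{−rT}·N(d₂) = 111.509936 − 65.409167 = 46.100769
φ(d₁) = (1/√(2π))·e^{−d₁²/2} = 0.320822
Γ = φ(d₁) / (S·σ·√T) = 0.003846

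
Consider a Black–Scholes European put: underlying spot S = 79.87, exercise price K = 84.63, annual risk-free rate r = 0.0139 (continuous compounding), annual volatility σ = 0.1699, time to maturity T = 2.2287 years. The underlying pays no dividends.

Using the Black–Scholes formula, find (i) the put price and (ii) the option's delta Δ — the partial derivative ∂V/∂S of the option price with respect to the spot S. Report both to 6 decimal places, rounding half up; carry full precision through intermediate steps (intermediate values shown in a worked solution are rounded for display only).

price = 9.305112
Δ = -0.491732

σ√T = 0.1699·√2.2287 = 0.253641
d₁ = (ln(S/K) + (r+σ²/2)T) / (σ√T) = (ln(79.87/84.63) + (0.0139+0.1699²/2)·2.2287) / 0.253641 = (-0.057889 + 0.063146) / 0.253641 = 0.020727
d₂ = d₁ − σ√T = 0.020727 − 0.253641 = -0.232914
e^{−rT} = e^{−0.0139·2.2287} = 0.969496
N(−d₁) = 0.491732,  N(−d₂) = 0.592086
Put price V = K·e^{−rT}·N(−d₂) − S·N(−d₁) = 48.579717 − 39.274605 = 9.305112
Δ = −N(−d₁) = -0.491732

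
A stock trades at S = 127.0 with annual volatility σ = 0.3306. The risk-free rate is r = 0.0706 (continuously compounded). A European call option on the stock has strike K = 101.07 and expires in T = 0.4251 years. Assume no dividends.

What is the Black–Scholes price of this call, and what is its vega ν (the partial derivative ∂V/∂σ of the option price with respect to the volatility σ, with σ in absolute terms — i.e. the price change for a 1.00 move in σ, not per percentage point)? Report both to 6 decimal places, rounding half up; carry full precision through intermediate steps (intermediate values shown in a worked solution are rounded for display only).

σ√T = 0.3306·√0.4251 = 0.215550
d₁ = (ln(S/K) + (r+σ²/2)T) / (σ√T) = (ln(127.0/101.07) + (0.0706+0.3306²/2)·0.4251) / 0.215550 = (0.228374 + 0.053243) / 0.215550 = 1.306502
d₂ = d₁ − σ√T = 1.306502 − 0.215550 = 1.090952
e^{−rT} = e^{−0.0706·0.4251} = 0.970434
N(d₁) = 0.904309,  N(d₂) = 0.862353
Call price V = S·N(d₁) − K·e^{−rT}·N(d₂) = 114.847249 − 84.581084 = 30.266165
φ(d₁) = (1/√(2π))·e^{−d₁²/2} = 0.169923
ν = S·φ(d₁)·√T = 14.070205

price = 30.266165
ν = 14.070205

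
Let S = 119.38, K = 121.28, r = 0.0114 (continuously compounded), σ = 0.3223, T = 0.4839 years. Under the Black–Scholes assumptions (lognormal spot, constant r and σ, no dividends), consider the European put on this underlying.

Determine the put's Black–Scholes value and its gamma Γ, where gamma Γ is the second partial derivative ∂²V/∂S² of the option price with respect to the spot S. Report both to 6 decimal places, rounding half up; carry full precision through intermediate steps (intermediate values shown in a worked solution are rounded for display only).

σ√T = 0.3223·√0.4839 = 0.224201
d₁ = (ln(S/K) + (r+σ²/2)T) / (σ√T) = (ln(119.38/121.28) + (0.0114+0.3223²/2)·0.4839) / 0.224201 = (-0.015790 + 0.030650) / 0.224201 = 0.066277
d₂ = d₁ − σ√T = 0.066277 − 0.224201 = -0.157925
e^{−rT} = e^{−0.0114·0.4839} = 0.994499
N(−d₁) = 0.473579,  N(−d₂) = 0.562742
Put price V = K·e^{−rT}·N(−d₂) − S·N(−d₁) = 67.873876 − 56.535831 = 11.338045
φ(d₁) = (1/√(2π))·e^{−d₁²/2} = 0.398067
Γ = φ(d₁) / (S·σ·√T) = 0.014873

price = 11.338045
Γ = 0.014873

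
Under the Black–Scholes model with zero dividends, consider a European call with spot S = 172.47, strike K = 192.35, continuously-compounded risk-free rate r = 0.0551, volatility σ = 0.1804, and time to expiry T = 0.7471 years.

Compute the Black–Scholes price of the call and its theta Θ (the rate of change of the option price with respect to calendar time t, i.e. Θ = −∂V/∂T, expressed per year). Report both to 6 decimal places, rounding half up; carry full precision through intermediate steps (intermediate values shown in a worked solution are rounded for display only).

σ√T = 0.1804·√0.7471 = 0.155929
d₁ = (ln(S/K) + (r+σ²/2)T) / (σ√T) = (ln(172.47/192.35) + (0.0551+0.1804²/2)·0.7471) / 0.155929 = (-0.109093 + 0.053322) / 0.155929 = -0.357672
d₂ = d₁ − σ√T = -0.357672 − 0.155929 = -0.513600
e^{−rT} = e^{−0.0551·0.7471} = 0.959671
N(d₁) = 0.360295,  N(d₂) = 0.303766
Call price V = S·N(d₁) − K·e^{−rT}·N(d₂) = 62.140003 − 56.072924 = 6.067079
φ(d₁) = (1/√(2π))·e^{−d₁²/2} = 0.374223
Θ = −S·φ(d₁)·σ/(2√T) − r·K·e^{−rT}·N(d₂) = −6.735369 − 3.089618 = -9.824987

price = 6.067079
Θ = -9.824987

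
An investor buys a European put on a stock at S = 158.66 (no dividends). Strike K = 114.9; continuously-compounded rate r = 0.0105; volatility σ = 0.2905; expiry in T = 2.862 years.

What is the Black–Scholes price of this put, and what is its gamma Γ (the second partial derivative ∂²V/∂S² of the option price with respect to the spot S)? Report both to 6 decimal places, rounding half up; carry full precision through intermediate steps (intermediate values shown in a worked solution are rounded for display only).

price = 8.907191
Γ = 0.003216

σ√T = 0.2905·√2.862 = 0.491452
d₁ = (ln(S/K) + (r+σ²/2)T) / (σ√T) = (ln(158.66/114.9) + (0.0105+0.2905²/2)·2.862) / 0.491452 = (0.322701 + 0.150813) / 0.491452 = 0.963502
d₂ = d₁ − σ√T = 0.963502 − 0.491452 = 0.472050
e^{−rT} = e^{−0.0105·2.862} = 0.970396
N(−d₁) = 0.167648,  N(−d₂) = 0.318445
Put price V = K·e^{−rT}·N(−d₂) − S·N(−d₁) = 35.506196 − 26.599005 = 8.907191
φ(d₁) = (1/√(2π))·e^{−d₁²/2} = 0.250798
Γ = φ(d₁) / (S·σ·√T) = 0.003216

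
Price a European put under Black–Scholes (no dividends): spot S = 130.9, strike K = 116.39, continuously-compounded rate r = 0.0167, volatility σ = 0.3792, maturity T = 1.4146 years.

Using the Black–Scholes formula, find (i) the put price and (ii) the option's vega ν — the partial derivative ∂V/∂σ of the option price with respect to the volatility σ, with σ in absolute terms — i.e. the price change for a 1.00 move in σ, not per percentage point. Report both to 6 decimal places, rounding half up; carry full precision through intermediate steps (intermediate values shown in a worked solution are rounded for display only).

price = 14.243085
ν = 53.731025

σ√T = 0.3792·√1.4146 = 0.451009
d₁ = (ln(S/K) + (r+σ²/2)T) / (σ√T) = (ln(130.9/116.39) + (0.0167+0.3792²/2)·1.4146) / 0.451009 = (0.117487 + 0.125328) / 0.451009 = 0.538383
d₂ = d₁ − σ√T = 0.538383 − 0.451009 = 0.087374
e^{−rT} = e^{−0.0167·1.4146} = 0.976653
N(−d₁) = 0.295156,  N(−d₂) = 0.465187
Put price V = K·e^{−rT}·N(−d₂) − S·N(−d₁) = 52.879063 − 38.635978 = 14.243085
φ(d₁) = (1/√(2π))·e^{−d₁²/2} = 0.345119
ν = S·φ(d₁)·√T = 53.731025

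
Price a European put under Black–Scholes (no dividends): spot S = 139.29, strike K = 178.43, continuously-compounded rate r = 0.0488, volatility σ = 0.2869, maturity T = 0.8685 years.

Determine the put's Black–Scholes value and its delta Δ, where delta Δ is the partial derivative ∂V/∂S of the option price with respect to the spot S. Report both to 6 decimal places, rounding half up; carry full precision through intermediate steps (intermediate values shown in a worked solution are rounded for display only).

σ√T = 0.2869·√0.8685 = 0.267372
d₁ = (ln(S/K) + (r+σ²/2)T) / (σ√T) = (ln(139.29/178.43) + (0.0488+0.2869²/2)·0.8685) / 0.267372 = (-0.247638 + 0.078127) / 0.267372 = -0.633992
d₂ = d₁ − σ√T = -0.633992 − 0.267372 = -0.901364
e^{−rT} = e^{−0.0488·0.8685} = 0.958503
N(−d₁) = 0.736957,  N(−d₂) = 0.816303
Put price V = K·e^{−rT}·N(−d₂) − S·N(−d₁) = 139.608694 − 102.650760 = 36.957934
Δ = −N(−d₁) = -0.736957

price = 36.957934
Δ = -0.736957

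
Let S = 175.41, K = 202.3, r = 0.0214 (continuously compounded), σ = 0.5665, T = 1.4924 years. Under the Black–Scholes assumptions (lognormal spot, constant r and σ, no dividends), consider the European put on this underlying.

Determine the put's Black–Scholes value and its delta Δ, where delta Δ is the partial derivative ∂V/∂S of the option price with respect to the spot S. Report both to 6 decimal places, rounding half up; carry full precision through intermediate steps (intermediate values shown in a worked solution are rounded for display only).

σ√T = 0.5665·√1.4924 = 0.692058
d₁ = (ln(S/K) + (r+σ²/2)T) / (σ√T) = (ln(175.41/202.3) + (0.0214+0.5665²/2)·1.4924) / 0.692058 = (-0.142626 + 0.271410) / 0.692058 = 0.186088
d₂ = d₁ − σ√T = 0.186088 − 0.692058 = -0.505970
e^{−rT} = e^{−0.0214·1.4924} = 0.968567
N(−d₁) = 0.426188,  N(−d₂) = 0.693561
Put price V = K·e^{−rT}·N(−d₂) − S·N(−d₁) = 135.897158 − 74.757597 = 61.139561
Δ = −N(−d₁) = -0.426188

price = 61.139561
Δ = -0.426188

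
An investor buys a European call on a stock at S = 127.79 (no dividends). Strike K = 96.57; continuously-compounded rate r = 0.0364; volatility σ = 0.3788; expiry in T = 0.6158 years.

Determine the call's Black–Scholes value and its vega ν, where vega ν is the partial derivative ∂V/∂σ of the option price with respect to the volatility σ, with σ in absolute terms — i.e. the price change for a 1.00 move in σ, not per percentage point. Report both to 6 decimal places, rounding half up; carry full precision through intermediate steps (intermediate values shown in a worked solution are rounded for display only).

price = 35.971853
ν = 20.263086

σ√T = 0.3788·√0.6158 = 0.297255
d₁ = (ln(S/K) + (r+σ²/2)T) / (σ√T) = (ln(127.79/96.57) + (0.0364+0.3788²/2)·0.6158) / 0.297255 = (0.280120 + 0.066596) / 0.297255 = 1.166390
d₂ = d₁ − σ√T = 1.166390 − 0.297255 = 0.869134
e^{−rT} = e^{−0.0364·0.6158} = 0.977834
N(d₁) = 0.878272,  N(d₂) = 0.807613
Call price V = S·N(d₁) − K·e^{−rT}·N(d₂) = 112.234319 − 76.262466 = 35.971853
φ(d₁) = (1/√(2π))·e^{−d₁²/2} = 0.202064
ν = S·φ(d₁)·√T = 20.263086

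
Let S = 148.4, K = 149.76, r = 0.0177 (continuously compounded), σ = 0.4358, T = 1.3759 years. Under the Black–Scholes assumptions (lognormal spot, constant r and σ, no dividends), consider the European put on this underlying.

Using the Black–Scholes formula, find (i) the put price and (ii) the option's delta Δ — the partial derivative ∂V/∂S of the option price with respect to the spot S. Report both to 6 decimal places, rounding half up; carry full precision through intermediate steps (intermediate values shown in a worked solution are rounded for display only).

price = 28.602656
Δ = -0.387673

σ√T = 0.4358·√1.3759 = 0.511188
d₁ = (ln(S/K) + (r+σ²/2)T) / (σ√T) = (ln(148.4/149.76) + (0.0177+0.4358²/2)·1.3759) / 0.511188 = (-0.009123 + 0.155010) / 0.511188 = 0.285389
d₂ = d₁ − σ√T = 0.285389 − 0.511188 = -0.225799
e^{−rT} = e^{−0.0177·1.3759} = 0.975941
N(−d₁) = 0.387673,  N(−d₂) = 0.589321
Put price V = K·e^{−rT}·N(−d₂) − S·N(−d₁) = 86.133349 − 57.530694 = 28.602656
Δ = −N(−d₁) = -0.387673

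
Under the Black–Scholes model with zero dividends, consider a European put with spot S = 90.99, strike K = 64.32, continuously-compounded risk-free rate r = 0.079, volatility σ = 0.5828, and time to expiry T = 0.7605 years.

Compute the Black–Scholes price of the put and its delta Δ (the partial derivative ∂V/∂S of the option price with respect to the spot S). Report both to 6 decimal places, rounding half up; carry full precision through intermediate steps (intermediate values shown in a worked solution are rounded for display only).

price = 4.444364
Δ = -0.145749

σ√T = 0.5828·√0.7605 = 0.508240
d₁ = (ln(S/K) + (r+σ²/2)T) / (σ√T) = (ln(90.99/64.32) + (0.079+0.5828²/2)·0.7605) / 0.508240 = (0.346879 + 0.189234) / 0.508240 = 1.054841
d₂ = d₁ − σ√T = 1.054841 − 0.508240 = 0.546600
e^{−rT} = e^{−0.079·0.7605} = 0.941690
N(−d₁) = 0.145749,  N(−d₂) = 0.292327
Put price V = K·e^{−rT}·N(−d₂) − S·N(−d₁) = 17.706074 − 13.261710 = 4.444364
Δ = −N(−d₁) = -0.145749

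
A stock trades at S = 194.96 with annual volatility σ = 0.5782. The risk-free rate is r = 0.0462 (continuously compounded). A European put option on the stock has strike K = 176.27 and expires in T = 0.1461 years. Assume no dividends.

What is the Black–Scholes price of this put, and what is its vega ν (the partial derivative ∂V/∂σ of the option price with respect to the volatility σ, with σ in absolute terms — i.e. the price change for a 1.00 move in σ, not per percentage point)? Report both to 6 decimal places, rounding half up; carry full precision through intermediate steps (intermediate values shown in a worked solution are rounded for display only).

price = 8.221897
ν = 24.875809

σ√T = 0.5782·√0.1461 = 0.221006
d₁ = (ln(S/K) + (r+σ²/2)T) / (σ√T) = (ln(194.96/176.27) + (0.0462+0.5782²/2)·0.1461) / 0.221006 = (0.100777 + 0.031172) / 0.221006 = 0.597039
d₂ = d₁ − σ√T = 0.597039 − 0.221006 = 0.376034
e^{−rT} = e^{−0.0462·0.1461} = 0.993273
N(−d₁) = 0.275241,  N(−d₂) = 0.353446
Put price V = K·e^{−rT}·N(−d₂) − S·N(−d₁) = 61.882786 − 53.660889 = 8.221897
φ(d₁) = (1/√(2π))·e^{−d₁²/2} = 0.333816
ν = S·φ(d₁)·√T = 24.875809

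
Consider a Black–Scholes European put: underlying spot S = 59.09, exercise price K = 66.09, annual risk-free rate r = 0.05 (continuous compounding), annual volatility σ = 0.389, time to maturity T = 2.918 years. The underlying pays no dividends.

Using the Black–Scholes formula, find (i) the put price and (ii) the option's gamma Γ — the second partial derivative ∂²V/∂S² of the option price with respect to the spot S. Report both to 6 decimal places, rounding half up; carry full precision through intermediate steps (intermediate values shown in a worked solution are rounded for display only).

σ√T = 0.389·√2.918 = 0.664496
d₁ = (ln(S/K) + (r+σ²/2)T) / (σ√T) = (ln(59.09/66.09) + (0.05+0.389²/2)·2.918) / 0.664496 = (-0.111956 + 0.366677) / 0.664496 = 0.383331
d₂ = d₁ − σ√T = 0.383331 − 0.664496 = -0.281165
e^{−rT} = e^{−0.05·2.918} = 0.864244
N(−d₁) = 0.350737,  N(−d₂) = 0.610708
Put price V = K·e^{−rT}·N(−d₂) − S·N(−d₁) = 34.882363 − 20.725068 = 14.157295
φ(d₁) = (1/√(2π))·e^{−d₁²/2} = 0.370682
Γ = φ(d₁) / (S·σ·√T) = 0.009441

price = 14.157295
Γ = 0.009441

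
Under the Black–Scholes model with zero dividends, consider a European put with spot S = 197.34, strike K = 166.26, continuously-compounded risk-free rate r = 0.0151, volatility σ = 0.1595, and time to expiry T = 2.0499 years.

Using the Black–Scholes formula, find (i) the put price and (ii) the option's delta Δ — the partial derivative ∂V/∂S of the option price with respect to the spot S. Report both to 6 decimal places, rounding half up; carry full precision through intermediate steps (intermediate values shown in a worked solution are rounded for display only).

price = 4.179909
Δ = -0.158613

σ√T = 0.1595·√2.0499 = 0.228364
d₁ = (ln(S/K) + (r+σ²/2)T) / (σ√T) = (ln(197.34/166.26) + (0.0151+0.1595²/2)·2.0499) / 0.228364 = (0.171375 + 0.057028) / 0.228364 = 1.000176
d₂ = d₁ − σ√T = 1.000176 − 0.228364 = 0.771812
e^{−rT} = e^{−0.0151·2.0499} = 0.969521
N(−d₁) = 0.158613,  N(−d₂) = 0.220113
Put price V = K·e^{−rT}·N(−d₂) − S·N(−d₁) = 35.480552 − 31.300644 = 4.179909
Δ = −N(−d₁) = -0.158613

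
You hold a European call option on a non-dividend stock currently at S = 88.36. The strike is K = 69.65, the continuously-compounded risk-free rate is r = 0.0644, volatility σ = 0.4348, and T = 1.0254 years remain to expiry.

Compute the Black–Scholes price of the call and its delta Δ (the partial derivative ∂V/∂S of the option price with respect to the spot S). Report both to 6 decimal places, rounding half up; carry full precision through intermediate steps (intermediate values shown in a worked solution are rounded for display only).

σ√T = 0.4348·√1.0254 = 0.440287
d₁ = (ln(S/K) + (r+σ²/2)T) / (σ√T) = (ln(88.36/69.65) + (0.0644+0.4348²/2)·1.0254) / 0.440287 = (0.237937 + 0.162962) / 0.440287 = 0.910539
d₂ = d₁ − σ√T = 0.910539 − 0.440287 = 0.470252
e^{−rT} = e^{−0.0644·1.0254} = 0.936097
N(d₁) = 0.818731,  N(d₂) = 0.680912
Call price V = S·N(d₁) − K·e^{−rT}·N(d₂) = 72.343063 − 44.394938 = 27.948125
Δ = N(d₁) = 0.818731

price = 27.948125
Δ = 0.818731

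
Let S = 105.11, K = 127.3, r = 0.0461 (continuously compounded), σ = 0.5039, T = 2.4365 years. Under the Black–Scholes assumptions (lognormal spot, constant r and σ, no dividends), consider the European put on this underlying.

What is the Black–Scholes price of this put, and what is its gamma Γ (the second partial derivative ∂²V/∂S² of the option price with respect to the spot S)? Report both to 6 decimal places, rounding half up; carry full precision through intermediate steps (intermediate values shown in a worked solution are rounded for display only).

price = 37.970301
Γ = 0.004623

σ√T = 0.5039·√2.4365 = 0.786552
d₁ = (ln(S/K) + (r+σ²/2)T) / (σ√T) = (ln(105.11/127.3) + (0.0461+0.5039²/2)·2.4365) / 0.786552 = (-0.191539 + 0.421655) / 0.786552 = 0.292563
d₂ = d₁ − σ√T = 0.292563 − 0.786552 = -0.493990
e^{−rT} = e^{−0.0461·2.4365} = 0.893756
N(−d₁) = 0.384928,  N(−d₂) = 0.689343
Put price V = K·e^{−rT}·N(−d₂) − S·N(−d₁) = 78.430110 − 40.459808 = 37.970301
φ(d₁) = (1/√(2π))·e^{−d₁²/2} = 0.382229
Γ = φ(d₁) / (S·σ·√T) = 0.004623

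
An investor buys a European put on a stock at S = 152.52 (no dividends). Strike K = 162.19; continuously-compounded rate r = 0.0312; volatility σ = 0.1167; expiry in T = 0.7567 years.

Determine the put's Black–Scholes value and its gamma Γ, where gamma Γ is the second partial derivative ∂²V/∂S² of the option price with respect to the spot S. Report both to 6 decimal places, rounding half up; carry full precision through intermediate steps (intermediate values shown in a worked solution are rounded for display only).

σ√T = 0.1167·√0.7567 = 0.101516
d₁ = (ln(S/K) + (r+σ²/2)T) / (σ√T) = (ln(152.52/162.19) + (0.0312+0.1167²/2)·0.7567) / 0.101516 = (-0.061473 + 0.028762) / 0.101516 = -0.322226
d₂ = d₁ − σ√T = -0.322226 − 0.101516 = -0.423742
e^{−rT} = e^{−0.0312·0.7567} = 0.976667
N(−d₁) = 0.626359,  N(−d₂) = 0.664123
Put price V = K·e^{−rT}·N(−d₂) − S·N(−d₁) = 105.200870 − 95.532339 = 9.668531
φ(d₁) = (1/√(2π))·e^{−d₁²/2} = 0.378760
Γ = φ(d₁) / (S·σ·√T) = 0.024463

price = 9.668531
Γ = 0.024463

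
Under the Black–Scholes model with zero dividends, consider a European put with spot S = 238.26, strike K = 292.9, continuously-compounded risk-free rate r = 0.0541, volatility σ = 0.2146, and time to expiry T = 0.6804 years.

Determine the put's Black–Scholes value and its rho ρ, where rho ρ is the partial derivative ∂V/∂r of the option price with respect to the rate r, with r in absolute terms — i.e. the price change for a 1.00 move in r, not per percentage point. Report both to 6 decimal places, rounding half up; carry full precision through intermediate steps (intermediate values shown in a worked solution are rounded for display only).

σ√T = 0.2146·√0.6804 = 0.177016
d₁ = (ln(S/K) + (r+σ²/2)T) / (σ√T) = (ln(238.26/292.9) + (0.0541+0.2146²/2)·0.6804) / 0.177016 = (-0.206469 + 0.052477) / 0.177016 = -0.869933
d₂ = d₁ − σ√T = -0.869933 − 0.177016 = -1.046949
e^{−rT} = e^{−0.0541·0.6804} = 0.963860
N(−d₁) = 0.807831,  N(−d₂) = 0.852438
Put price V = K·e^{−rT}·N(−d₂) − S·N(−d₁) = 240.655692 − 192.473926 = 48.181766
ρ = −K·T·e^{−rT}·N(−d₂) = -163.742133

price = 48.181766
ρ = -163.742133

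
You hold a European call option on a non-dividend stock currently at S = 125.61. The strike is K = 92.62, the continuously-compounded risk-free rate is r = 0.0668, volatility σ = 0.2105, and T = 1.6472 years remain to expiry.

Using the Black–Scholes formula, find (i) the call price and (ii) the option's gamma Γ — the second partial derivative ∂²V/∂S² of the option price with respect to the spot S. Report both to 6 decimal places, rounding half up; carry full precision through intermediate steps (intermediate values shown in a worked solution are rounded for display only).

σ√T = 0.2105·√1.6472 = 0.270163
d₁ = (ln(S/K) + (r+σ²/2)T) / (σ√T) = (ln(125.61/92.62) + (0.0668+0.2105²/2)·1.6472) / 0.270163 = (0.304677 + 0.146527) / 0.270163 = 1.670119
d₂ = d₁ − σ√T = 1.670119 − 0.270163 = 1.399956
e^{−rT} = e^{−0.0668·1.6472} = 0.895805
N(d₁) = 0.952552,  N(d₂) = 0.919237
Call price V = S·N(d₁) − K·e^{−rT}·N(d₂) = 119.650064 − 76.268544 = 43.381520
φ(d₁) = (1/√(2π))·e^{−d₁²/2} = 0.098906
Γ = φ(d₁) / (S·σ·√T) = 0.002915

price = 43.381520
Γ = 0.002915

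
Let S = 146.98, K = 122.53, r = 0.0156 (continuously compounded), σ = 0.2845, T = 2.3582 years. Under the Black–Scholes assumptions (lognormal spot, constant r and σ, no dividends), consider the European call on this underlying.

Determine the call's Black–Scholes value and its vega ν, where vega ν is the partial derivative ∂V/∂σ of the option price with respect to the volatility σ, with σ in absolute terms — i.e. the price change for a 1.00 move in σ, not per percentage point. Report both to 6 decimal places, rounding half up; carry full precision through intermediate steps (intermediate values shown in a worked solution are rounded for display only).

price = 40.112353
ν = 69.530077

σ√T = 0.2845·√2.3582 = 0.436890
d₁ = (ln(S/K) + (r+σ²/2)T) / (σ√T) = (ln(146.98/122.53) + (0.0156+0.2845²/2)·2.3582) / 0.436890 = (0.181941 + 0.132225) / 0.436890 = 0.719094
d₂ = d₁ − σ√T = 0.719094 − 0.436890 = 0.282203
e^{−rT} = e^{−0.0156·2.3582} = 0.963881
N(d₁) = 0.763958,  N(d₂) = 0.611106
Call price V = S·N(d₁) − K·e^{−rT}·N(d₂) = 112.286606 − 72.174253 = 40.112353
φ(d₁) = (1/√(2π))·e^{−d₁²/2} = 0.308052
ν = S·φ(d₁)·√T = 69.530077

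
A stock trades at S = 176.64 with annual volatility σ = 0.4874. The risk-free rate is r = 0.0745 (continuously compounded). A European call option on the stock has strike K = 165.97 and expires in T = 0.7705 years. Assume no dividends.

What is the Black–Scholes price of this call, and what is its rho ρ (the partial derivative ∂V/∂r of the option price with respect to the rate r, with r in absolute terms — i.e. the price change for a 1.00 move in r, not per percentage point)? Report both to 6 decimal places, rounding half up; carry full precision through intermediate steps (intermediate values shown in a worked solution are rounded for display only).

price = 39.276815
ρ = 63.544637

σ√T = 0.4874·√0.7705 = 0.427831
d₁ = (ln(S/K) + (r+σ²/2)T) / (σ√T) = (ln(176.64/165.97) + (0.0745+0.4874²/2)·0.7705) / 0.427831 = (0.062307 + 0.148922) / 0.427831 = 0.493720
d₂ = d₁ − σ√T = 0.493720 − 0.427831 = 0.065889
e^{−rT} = e^{−0.0745·0.7705} = 0.944214
N(d₁) = 0.689248,  N(d₂) = 0.526267
Call price V = S·N(d₁) − K·e^{−rT}·N(d₂) = 121.748765 − 82.471950 = 39.276815
ρ = K·T·e^{−rT}·N(d₂) = 63.544637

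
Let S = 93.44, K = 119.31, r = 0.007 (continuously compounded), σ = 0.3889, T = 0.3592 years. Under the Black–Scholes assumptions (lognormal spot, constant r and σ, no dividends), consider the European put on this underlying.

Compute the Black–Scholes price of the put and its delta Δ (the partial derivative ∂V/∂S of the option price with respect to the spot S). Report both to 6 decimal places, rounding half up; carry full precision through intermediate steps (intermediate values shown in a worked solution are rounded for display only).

price = 27.466696
Δ = -0.821543

σ√T = 0.3889·√0.3592 = 0.233081
d₁ = (ln(S/K) + (r+σ²/2)T) / (σ√T) = (ln(93.44/119.31) + (0.007+0.3889²/2)·0.3592) / 0.233081 = (-0.244406 + 0.029678) / 0.233081 = -0.921261
d₂ = d₁ − σ√T = -0.921261 − 0.233081 = -1.154341
e^{−rT} = e^{−0.007·0.3592} = 0.997489
N(−d₁) = 0.821543,  N(−d₂) = 0.875820
Put price V = K·e^{−rT}·N(−d₂) − S·N(−d₁) = 104.231654 − 76.764958 = 27.466696
Δ = −N(−d₁) = -0.821543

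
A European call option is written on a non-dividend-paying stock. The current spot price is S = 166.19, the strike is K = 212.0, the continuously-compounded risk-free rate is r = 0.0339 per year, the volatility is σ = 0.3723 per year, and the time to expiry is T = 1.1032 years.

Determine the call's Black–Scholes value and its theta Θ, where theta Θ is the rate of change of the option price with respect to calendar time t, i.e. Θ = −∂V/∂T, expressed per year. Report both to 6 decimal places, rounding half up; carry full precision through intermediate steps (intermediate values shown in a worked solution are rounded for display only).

σ√T = 0.3723·√1.1032 = 0.391039
d₁ = (ln(S/K) + (r+σ²/2)T) / (σ√T) = (ln(166.19/212.0) + (0.0339+0.3723²/2)·1.1032) / 0.391039 = (-0.243455 + 0.113854) / 0.391039 = -0.331425
d₂ = d₁ − σ√T = -0.331425 − 0.391039 = -0.722465
e^{−rT} = e^{−0.0339·1.1032} = 0.963292
N(d₁) = 0.370162,  N(d₂) = 0.235004
Call price V = S·N(d₁) − K·e^{−rT}·N(d₂) = 61.517152 − 47.992129 = 13.525023
φ(d₁) = (1/√(2π))·e^{−d₁²/2} = 0.377623
Θ = −S·φ(d₁)·σ/(2√T) − r·K·e^{−rT}·N(d₂) = −11.122407 − 1.626933 = -12.749341

price = 13.525023
Θ = -12.749341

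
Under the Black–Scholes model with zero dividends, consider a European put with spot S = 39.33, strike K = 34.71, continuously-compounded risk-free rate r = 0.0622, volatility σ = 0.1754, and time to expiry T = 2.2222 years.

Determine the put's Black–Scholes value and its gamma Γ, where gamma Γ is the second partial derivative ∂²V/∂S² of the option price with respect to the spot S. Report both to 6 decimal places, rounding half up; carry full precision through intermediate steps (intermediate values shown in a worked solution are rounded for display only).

σ√T = 0.1754·√2.2222 = 0.261470
d₁ = (ln(S/K) + (r+σ²/2)T) / (σ√T) = (ln(39.33/34.71) + (0.0622+0.1754²/2)·2.2222) / 0.261470 = (0.124960 + 0.172404) / 0.261470 = 1.137279
d₂ = d₁ − σ√T = 1.137279 − 0.261470 = 0.875809
e^{−rT} = e^{−0.0622·2.2222} = 0.870906
N(−d₁) = 0.127711,  N(−d₂) = 0.190567
Put price V = K·e^{−rT}·N(−d₂) − S·N(−d₁) = 5.760678 − 5.022870 = 0.737808
φ(d₁) = (1/√(2π))·e^{−d₁²/2} = 0.208954
Γ = φ(d₁) / (S·σ·√T) = 0.020319

price = 0.737808
Γ = 0.020319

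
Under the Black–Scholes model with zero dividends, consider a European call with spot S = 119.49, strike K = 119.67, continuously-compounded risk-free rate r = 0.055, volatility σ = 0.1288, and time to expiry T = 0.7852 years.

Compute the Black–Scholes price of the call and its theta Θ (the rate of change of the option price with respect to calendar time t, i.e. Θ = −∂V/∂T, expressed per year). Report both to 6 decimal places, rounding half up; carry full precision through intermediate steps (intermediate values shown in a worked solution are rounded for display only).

price = 8.116566
Θ = -7.083602

σ√T = 0.1288·√0.7852 = 0.114132
d₁ = (ln(S/K) + (r+σ²/2)T) / (σ√T) = (ln(119.49/119.67) + (0.055+0.1288²/2)·0.7852) / 0.114132 = (-0.001505 + 0.049699) / 0.114132 = 0.422265
d₂ = d₁ − σ√T = 0.422265 − 0.114132 = 0.308133
e^{−rT} = e^{−0.055·0.7852} = 0.957733
N(d₁) = 0.663584,  N(d₂) = 0.621009
Call price V = S·N(d₁) − K·e^{−rT}·N(d₂) = 79.291658 − 71.175092 = 8.116566
φ(d₁) = (1/√(2π))·e^{−d₁²/2} = 0.364914
Θ = −S·φ(d₁)·σ/(2√T) − r·K·e^{−rT}·N(d₂) = −3.168972 − 3.914630 = -7.083602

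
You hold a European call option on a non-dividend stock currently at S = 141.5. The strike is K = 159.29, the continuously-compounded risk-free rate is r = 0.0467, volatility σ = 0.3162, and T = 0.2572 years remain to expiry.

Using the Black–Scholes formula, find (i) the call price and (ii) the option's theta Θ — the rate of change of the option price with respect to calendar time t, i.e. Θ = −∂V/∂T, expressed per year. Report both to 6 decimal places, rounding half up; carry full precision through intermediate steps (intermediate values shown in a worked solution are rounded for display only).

price = 3.628521
Θ = -16.523487

σ√T = 0.3162·√0.2572 = 0.160360
d₁ = (ln(S/K) + (r+σ²/2)T) / (σ√T) = (ln(141.5/159.29) + (0.0467+0.3162²/2)·0.2572) / 0.160360 = (-0.118427 + 0.024869) / 0.160360 = -0.583421
d₂ = d₁ − σ√T = -0.583421 − 0.160360 = -0.743782
e^{−rT} = e^{−0.0467·0.2572} = 0.988061
N(d₁) = 0.279805,  N(d₂) = 0.228504
Call price V = S·N(d₁) − K·e^{−rT}·N(d₂) = 39.592381 − 35.963861 = 3.628521
φ(d₁) = (1/√(2π))·e^{−d₁²/2} = 0.336510
Θ = −S·φ(d₁)·σ/(2√T) − r·K·e^{−rT}·N(d₂) = −14.843974 − 1.679512 = -16.523487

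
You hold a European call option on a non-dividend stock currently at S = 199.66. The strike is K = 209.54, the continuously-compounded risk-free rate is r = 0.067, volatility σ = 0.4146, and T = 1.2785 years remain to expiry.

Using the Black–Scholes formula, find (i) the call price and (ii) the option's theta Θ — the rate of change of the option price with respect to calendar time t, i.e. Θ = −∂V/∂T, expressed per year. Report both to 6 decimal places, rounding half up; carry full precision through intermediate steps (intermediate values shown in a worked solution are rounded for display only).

σ√T = 0.4146·√1.2785 = 0.468791
d₁ = (ln(S/K) + (r+σ²/2)T) / (σ√T) = (ln(199.66/209.54) + (0.067+0.4146²/2)·1.2785) / 0.468791 = (-0.048299 + 0.195542) / 0.468791 = 0.314092
d₂ = d₁ − σ√T = 0.314092 − 0.468791 = -0.154700
e^{−rT} = e^{−0.067·1.2785} = 0.917907
N(d₁) = 0.623274,  N(d₂) = 0.438529
Call price V = S·N(d₁) − K·e^{−rT}·N(d₂) = 124.442943 − 84.345867 = 40.097076
φ(d₁) = (1/√(2π))·e^{−d₁²/2} = 0.379741
Θ = −S·φ(d₁)·σ/(2√T) − r·K·e^{−rT}·N(d₂) = −13.900414 − 5.651173 = -19.551587

price = 40.097076
Θ = -19.551587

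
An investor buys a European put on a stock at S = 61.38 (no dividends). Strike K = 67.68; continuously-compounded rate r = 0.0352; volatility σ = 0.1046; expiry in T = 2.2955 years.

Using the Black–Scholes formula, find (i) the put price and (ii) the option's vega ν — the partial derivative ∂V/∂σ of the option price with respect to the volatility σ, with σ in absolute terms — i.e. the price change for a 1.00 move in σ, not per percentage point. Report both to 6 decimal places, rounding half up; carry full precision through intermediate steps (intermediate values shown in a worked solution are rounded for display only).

σ√T = 0.1046·√2.2955 = 0.158478
d₁ = (ln(S/K) + (r+σ²/2)T) / (σ√T) = (ln(61.38/67.68) + (0.0352+0.1046²/2)·2.2955) / 0.158478 = (-0.097707 + 0.093359) / 0.158478 = -0.027432
d₂ = d₁ − σ√T = -0.027432 − 0.158478 = -0.185910
e^{−rT} = e^{−0.0352·2.2955} = 0.922377
N(−d₁) = 0.510942,  N(−d₂) = 0.573742
Put price V = K·e^{−rT}·N(−d₂) − S·N(−d₁) = 35.816706 − 31.361640 = 4.455066
φ(d₁) = (1/√(2π))·e^{−d₁²/2} = 0.398792
ν = S·φ(d₁)·√T = 37.086188

price = 4.455066
ν = 37.086188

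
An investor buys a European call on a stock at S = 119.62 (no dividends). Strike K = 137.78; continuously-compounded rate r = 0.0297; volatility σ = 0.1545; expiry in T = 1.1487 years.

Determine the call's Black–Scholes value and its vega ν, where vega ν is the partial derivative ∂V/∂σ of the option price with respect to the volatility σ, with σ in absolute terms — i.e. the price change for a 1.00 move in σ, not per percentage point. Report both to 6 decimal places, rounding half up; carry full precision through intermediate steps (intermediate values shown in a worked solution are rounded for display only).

price = 3.254321
ν = 43.608027

σ√T = 0.1545·√1.1487 = 0.165589
d₁ = (ln(S/K) + (r+σ²/2)T) / (σ√T) = (ln(119.62/137.78) + (0.0297+0.1545²/2)·1.1487) / 0.165589 = (-0.141338 + 0.047826) / 0.165589 = -0.564722
d₂ = d₁ − σ√T = -0.564722 − 0.165589 = -0.730312
e^{−rT} = e^{−0.0297·1.1487} = 0.966459
N(d₁) = 0.286131,  N(d₂) = 0.232600
Call price V = S·N(d₁) − K·e^{−rT}·N(d₂) = 34.227024 − 30.972703 = 3.254321
φ(d₁) = (1/√(2π))·e^{−d₁²/2} = 0.340141
ν = S·φ(d₁)·√T = 43.608027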